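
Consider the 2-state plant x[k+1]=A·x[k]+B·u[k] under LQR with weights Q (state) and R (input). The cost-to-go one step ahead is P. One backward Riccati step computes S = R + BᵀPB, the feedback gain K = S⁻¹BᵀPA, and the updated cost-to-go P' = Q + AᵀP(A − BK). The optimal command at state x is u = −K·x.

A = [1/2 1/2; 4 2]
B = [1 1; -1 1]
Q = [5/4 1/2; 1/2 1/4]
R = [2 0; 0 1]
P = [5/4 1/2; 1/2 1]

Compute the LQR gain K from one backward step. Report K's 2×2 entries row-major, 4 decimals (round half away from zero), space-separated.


-0.6273 -0.2636 1.6545 0.9273

BᵀP = [0.7500 -0.5000; 1.7500 1.5000]
S = R + BᵀPB = [2 0; 0 1] + [1.2500 0.2500; 0.2500 3.2500] = [3.2500 0.2500; 0.2500 4.2500]
BᵀPA = [-1.6250 -0.6250; 6.8750 3.8750]
K = S⁻¹·BᵀPA = [-0.6273 -0.2636; 1.6545 0.9273]
A−BK = [-0.5273 -0.1636; 1.7182 0.8091]
AᵀP(A−BK) = [5.9182 3.0091; 3.0091 1.5545]
P' = Q + AᵀP(A−BK) = [7.1682 3.5091; 3.5091 1.8045]
tr(P') = 8.9727


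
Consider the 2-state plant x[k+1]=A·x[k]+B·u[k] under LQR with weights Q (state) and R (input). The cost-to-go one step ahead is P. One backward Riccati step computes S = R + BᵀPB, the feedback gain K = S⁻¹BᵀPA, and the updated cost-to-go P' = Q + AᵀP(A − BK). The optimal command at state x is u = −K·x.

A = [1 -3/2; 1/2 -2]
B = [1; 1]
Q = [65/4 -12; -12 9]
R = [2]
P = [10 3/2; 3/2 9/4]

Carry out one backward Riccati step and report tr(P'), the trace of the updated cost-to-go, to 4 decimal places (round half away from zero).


31.9312

BᵀP = [11.5000 3.7500]
S = R + BᵀPB = [2] + [15.2500] = [17.2500]
BᵀPA = [13.3750 -24.7500]
K = S⁻¹·BᵀPA = [0.7754 -1.4348]
A−BK = [0.2246 -0.0652; -0.2754 -0.5652]
AᵀP(A−BK) = [1.6920 -2.1848; -2.1848 4.9891]
P' = Q + AᵀP(A−BK) = [17.9420 -14.1848; -14.1848 13.9891]
tr(P') = 31.9312


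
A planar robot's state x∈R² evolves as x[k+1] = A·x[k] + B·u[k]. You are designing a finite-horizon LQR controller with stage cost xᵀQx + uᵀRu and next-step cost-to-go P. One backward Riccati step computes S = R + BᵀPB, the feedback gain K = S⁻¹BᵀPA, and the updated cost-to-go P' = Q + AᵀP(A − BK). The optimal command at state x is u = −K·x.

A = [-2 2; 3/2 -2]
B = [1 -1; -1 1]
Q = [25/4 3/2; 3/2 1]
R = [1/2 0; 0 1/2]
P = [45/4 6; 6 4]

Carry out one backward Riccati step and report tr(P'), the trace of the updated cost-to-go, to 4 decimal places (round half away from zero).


10.1071

BᵀP = [5.2500 2.0000; -5.2500 -2.0000]
S = R + BᵀPB = [1/2 0; 0 1/2] + [3.2500 -3.2500; -3.2500 3.2500] = [3.7500 -3.2500; -3.2500 3.7500]
BᵀPA = [-7.5000 6.5000; 7.5000 -6.5000]
K = S⁻¹·BᵀPA = [-1.0714 0.9286; 1.0714 -0.9286]
A−BK = [0.1429 0.1429; -0.6429 -0.1429]
AᵀP(A−BK) = [1.9286 -1.0714; -1.0714 0.9286]
P' = Q + AᵀP(A−BK) = [8.1786 0.4286; 0.4286 1.9286]
tr(P') = 10.1071


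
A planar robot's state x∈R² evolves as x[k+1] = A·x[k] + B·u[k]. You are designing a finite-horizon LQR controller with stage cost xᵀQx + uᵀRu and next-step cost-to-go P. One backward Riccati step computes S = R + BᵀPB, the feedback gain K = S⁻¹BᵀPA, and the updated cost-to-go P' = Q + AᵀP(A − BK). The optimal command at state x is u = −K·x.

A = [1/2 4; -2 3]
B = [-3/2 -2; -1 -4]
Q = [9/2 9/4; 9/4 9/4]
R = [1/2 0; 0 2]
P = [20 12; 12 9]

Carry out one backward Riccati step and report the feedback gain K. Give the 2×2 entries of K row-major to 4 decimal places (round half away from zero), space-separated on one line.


-0.8269 -2.0083 0.5617 -0.3503

BᵀP = [-42.0000 -27.0000; -88.0000 -60.0000]
S = R + BᵀPB = [1/2 0; 0 2] + [90.0000 192.0000; 192.0000 416.0000] = [90.5000 192.0000; 192.0000 418.0000]
BᵀPA = [33.0000 -249.0000; 76.0000 -532.0000]
K = S⁻¹·BᵀPA = [-0.8269 -2.0083; 0.5617 -0.3503]
A−BK = [0.3829 0.2870; -0.5803 -0.4093]
AᵀP(A−BK) = [1.6031 0.8933; 0.8933 2.5979]
P' = Q + AᵀP(A−BK) = [6.1031 3.1433; 3.1433 4.8479]
tr(P') = 10.9510


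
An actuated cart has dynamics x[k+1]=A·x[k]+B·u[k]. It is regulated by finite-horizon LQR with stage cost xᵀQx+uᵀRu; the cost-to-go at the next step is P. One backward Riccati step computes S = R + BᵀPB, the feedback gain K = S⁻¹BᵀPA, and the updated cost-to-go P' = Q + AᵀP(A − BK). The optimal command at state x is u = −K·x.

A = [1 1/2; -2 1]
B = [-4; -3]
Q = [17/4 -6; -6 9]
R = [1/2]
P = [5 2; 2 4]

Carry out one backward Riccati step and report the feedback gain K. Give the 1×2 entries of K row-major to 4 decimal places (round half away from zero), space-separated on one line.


0.0851 -0.2006

BᵀP = [-26.0000 -20.0000]
S = R + BᵀPB = [1/2] + [164.0000] = [164.5000]
BᵀPA = [14.0000 -33.0000]
K = S⁻¹·BᵀPA = [0.0851 -0.2006]
A−BK = [1.3404 -0.3024; -1.7447 0.3982]
AᵀP(A−BK) = [11.8085 -2.6915; -2.6915 0.6299]
P' = Q + AᵀP(A−BK) = [16.0585 -8.6915; -8.6915 9.6299]
tr(P') = 25.6884


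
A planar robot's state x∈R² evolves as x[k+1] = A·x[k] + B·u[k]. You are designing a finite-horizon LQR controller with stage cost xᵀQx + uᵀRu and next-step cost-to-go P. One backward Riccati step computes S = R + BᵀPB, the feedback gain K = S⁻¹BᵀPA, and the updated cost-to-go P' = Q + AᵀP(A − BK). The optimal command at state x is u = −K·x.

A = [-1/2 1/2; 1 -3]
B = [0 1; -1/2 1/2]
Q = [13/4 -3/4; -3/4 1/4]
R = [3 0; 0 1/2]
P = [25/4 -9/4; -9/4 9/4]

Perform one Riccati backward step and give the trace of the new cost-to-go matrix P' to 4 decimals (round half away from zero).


24.9392

BᵀP = [1.1250 -1.1250; 5.1250 -1.1250]
S = R + BᵀPB = [3 0; 0 1/2] + [0.5625 0.5625; 0.5625 4.5625] = [3.5625 0.5625; 0.5625 5.0625]
BᵀPA = [-1.6875 3.9375; -3.6875 5.9375]
K = S⁻¹·BᵀPA = [-0.3651 0.9365; -0.6878 1.0688]
A−BK = [0.1878 -0.5688; 1.1614 -3.0661]
AᵀP(A−BK) = [2.9101 -7.2910; -7.2910 18.5291]
P' = Q + AᵀP(A−BK) = [6.1601 -8.0410; -8.0410 18.7791]
tr(P') = 24.9392


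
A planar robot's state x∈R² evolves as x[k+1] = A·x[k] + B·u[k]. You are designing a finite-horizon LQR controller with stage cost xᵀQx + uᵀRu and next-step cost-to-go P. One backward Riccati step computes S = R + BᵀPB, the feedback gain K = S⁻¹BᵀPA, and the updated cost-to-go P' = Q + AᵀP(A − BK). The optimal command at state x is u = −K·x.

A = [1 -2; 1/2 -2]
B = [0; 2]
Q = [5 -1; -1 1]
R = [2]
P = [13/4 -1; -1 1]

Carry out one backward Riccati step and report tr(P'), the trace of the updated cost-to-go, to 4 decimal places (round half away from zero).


BᵀP = [-2.0000 2.0000]
S = R + BᵀPB = [2] + [4.0000] = [6.0000]
BᵀPA = [-1.0000 0.0000]
K = S⁻¹·BᵀPA = [-0.1667 0.0000]
A−BK = [1.0000 -2.0000; 0.8333 -2.0000]
AᵀP(A−BK) = [2.3333 -4.5000; -4.5000 9.0000]
P' = Q + AᵀP(A−BK) = [7.3333 -5.5000; -5.5000 10.0000]
tr(P') = 17.3333

17.3333


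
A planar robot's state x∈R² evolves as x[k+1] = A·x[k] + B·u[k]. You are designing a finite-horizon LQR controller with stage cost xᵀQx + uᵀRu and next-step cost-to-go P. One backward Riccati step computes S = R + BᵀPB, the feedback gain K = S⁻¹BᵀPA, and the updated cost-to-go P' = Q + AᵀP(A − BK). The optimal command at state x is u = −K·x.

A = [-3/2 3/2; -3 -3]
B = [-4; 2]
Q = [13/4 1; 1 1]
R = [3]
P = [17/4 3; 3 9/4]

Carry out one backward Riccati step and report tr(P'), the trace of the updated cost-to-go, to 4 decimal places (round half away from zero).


BᵀP = [-11.0000 -7.5000]
S = R + BᵀPB = [3] + [29.0000] = [32.0000]
BᵀPA = [39.0000 6.0000]
K = S⁻¹·BᵀPA = [1.2188 0.1875]
A−BK = [3.3750 2.2500; -5.4375 -3.3750]
AᵀP(A−BK) = [9.2813 3.3750; 3.3750 1.6875]
P' = Q + AᵀP(A−BK) = [12.5313 4.3750; 4.3750 2.6875]
tr(P') = 15.2188

15.2188


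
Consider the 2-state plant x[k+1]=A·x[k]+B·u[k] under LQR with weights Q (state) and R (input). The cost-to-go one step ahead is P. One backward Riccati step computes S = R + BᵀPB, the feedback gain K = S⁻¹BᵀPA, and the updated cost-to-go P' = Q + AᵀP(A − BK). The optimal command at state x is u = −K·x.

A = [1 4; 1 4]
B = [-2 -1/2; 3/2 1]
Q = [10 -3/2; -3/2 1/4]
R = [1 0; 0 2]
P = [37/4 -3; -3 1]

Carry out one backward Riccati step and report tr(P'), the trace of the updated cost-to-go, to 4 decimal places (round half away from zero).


BᵀP = [-23.0000 7.5000; -7.6250 2.5000]
S = R + BᵀPB = [1 0; 0 2] + [57.2500 19.0000; 19.0000 6.3125] = [58.2500 19.0000; 19.0000 8.3125]
BᵀPA = [-15.5000 -62.0000; -5.1250 -20.5000]
K = S⁻¹·BᵀPA = [-0.2554 -1.0217; -0.0327 -0.1309]
A−BK = [0.4728 1.8912; 1.4159 5.6634]
AᵀP(A−BK) = [0.1233 0.4931; 0.4931 1.9724]
P' = Q + AᵀP(A−BK) = [10.1233 -1.0069; -1.0069 2.2224]
tr(P') = 12.3456

12.3456


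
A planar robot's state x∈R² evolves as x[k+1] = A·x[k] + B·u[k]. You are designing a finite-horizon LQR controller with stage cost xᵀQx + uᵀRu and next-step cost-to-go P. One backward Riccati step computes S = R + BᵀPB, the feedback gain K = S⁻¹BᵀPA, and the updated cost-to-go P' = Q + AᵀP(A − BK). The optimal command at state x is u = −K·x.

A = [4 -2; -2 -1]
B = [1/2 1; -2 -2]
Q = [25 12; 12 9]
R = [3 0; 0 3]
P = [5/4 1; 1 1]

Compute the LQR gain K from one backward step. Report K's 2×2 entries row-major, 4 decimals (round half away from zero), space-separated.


BᵀP = [-1.3750 -1.5000; -0.7500 -1.0000]
S = R + BᵀPB = [3 0; 0 3] + [2.3125 1.6250; 1.6250 1.2500] = [5.3125 1.6250; 1.6250 4.2500]
BᵀPA = [-2.5000 4.2500; -1.0000 2.5000]
K = S⁻¹·BᵀPA = [-0.4514 0.7022; -0.0627 0.3197]
A−BK = [4.2884 -2.6708; -3.0282 1.0439]
AᵀP(A−BK) = [6.8088 -5.9248; -5.9248 6.2163]
P' = Q + AᵀP(A−BK) = [31.8088 6.0752; 6.0752 15.2163]
tr(P') = 47.0251

-0.4514 0.7022 -0.0627 0.3197


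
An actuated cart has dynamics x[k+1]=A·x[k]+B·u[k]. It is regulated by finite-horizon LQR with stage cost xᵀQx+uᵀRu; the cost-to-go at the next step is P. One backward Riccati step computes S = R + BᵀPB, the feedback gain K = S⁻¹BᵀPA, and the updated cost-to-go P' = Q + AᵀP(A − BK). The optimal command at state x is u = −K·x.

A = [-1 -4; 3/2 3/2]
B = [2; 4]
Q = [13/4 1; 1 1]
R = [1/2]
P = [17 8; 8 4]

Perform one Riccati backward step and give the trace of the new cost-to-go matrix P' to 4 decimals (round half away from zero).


BᵀP = [66.0000 32.0000]
S = R + BᵀPB = [1/2] + [260.0000] = [260.5000]
BᵀPA = [-18.0000 -216.0000]
K = S⁻¹·BᵀPA = [-0.0691 -0.8292]
A−BK = [-0.8618 -2.3417; 1.7764 4.8167]
AᵀP(A−BK) = [0.7562 2.0749; 2.0749 5.8983]
P' = Q + AᵀP(A−BK) = [4.0062 3.0749; 3.0749 6.8983]
tr(P') = 10.9045

10.9045


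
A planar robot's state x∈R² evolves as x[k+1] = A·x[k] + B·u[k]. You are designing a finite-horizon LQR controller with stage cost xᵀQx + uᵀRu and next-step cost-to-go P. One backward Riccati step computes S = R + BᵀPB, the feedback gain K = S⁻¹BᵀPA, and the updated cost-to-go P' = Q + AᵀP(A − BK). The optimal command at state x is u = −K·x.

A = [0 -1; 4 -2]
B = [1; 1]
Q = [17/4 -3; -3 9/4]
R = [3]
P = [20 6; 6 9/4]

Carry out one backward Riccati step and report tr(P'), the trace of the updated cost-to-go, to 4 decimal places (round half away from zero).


17.7752

BᵀP = [26.0000 8.2500]
S = R + BᵀPB = [3] + [34.2500] = [37.2500]
BᵀPA = [33.0000 -42.5000]
K = S⁻¹·BᵀPA = [0.8859 -1.1409]
A−BK = [-0.8859 0.1409; 3.1141 -0.8591]
AᵀP(A−BK) = [6.7651 -4.3490; -4.3490 4.5101]
P' = Q + AᵀP(A−BK) = [11.0151 -7.3490; -7.3490 6.7601]
tr(P') = 17.7752


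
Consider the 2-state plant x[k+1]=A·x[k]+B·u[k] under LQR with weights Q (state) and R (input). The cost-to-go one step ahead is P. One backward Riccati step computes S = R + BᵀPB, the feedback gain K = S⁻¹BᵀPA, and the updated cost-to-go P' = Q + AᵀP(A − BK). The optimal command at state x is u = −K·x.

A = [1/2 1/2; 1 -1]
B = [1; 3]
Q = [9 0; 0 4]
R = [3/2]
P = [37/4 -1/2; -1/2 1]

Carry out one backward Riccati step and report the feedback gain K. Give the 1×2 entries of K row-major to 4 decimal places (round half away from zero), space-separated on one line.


BᵀP = [7.7500 2.5000]
S = R + BᵀPB = [3/2] + [15.2500] = [16.7500]
BᵀPA = [6.3750 1.3750]
K = S⁻¹·BᵀPA = [0.3806 0.0821]
A−BK = [0.1194 0.4179; -0.1418 -1.2463]
AᵀP(A−BK) = [0.3862 0.7892; 0.7892 3.6996]
P' = Q + AᵀP(A−BK) = [9.3862 0.7892; 0.7892 7.6996]
tr(P') = 17.0858

0.3806 0.0821


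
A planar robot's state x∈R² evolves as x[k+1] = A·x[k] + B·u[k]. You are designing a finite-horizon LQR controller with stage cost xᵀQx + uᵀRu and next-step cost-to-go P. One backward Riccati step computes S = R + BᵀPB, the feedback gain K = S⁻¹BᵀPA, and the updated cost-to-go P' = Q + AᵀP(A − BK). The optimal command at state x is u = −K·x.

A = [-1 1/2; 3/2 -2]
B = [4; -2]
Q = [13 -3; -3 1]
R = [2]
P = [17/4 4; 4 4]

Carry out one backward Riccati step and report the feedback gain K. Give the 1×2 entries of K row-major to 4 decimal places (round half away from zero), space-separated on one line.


0.1364 -0.5227

BᵀP = [9.0000 8.0000]
S = R + BᵀPB = [2] + [20.0000] = [22.0000]
BᵀPA = [3.0000 -11.5000]
K = S⁻¹·BᵀPA = [0.1364 -0.5227]
A−BK = [-1.5455 2.5909; 1.7727 -3.0455]
AᵀP(A−BK) = [0.8409 -1.5568; -1.5568 3.0511]
P' = Q + AᵀP(A−BK) = [13.8409 -4.5568; -4.5568 4.0511]
tr(P') = 17.8920


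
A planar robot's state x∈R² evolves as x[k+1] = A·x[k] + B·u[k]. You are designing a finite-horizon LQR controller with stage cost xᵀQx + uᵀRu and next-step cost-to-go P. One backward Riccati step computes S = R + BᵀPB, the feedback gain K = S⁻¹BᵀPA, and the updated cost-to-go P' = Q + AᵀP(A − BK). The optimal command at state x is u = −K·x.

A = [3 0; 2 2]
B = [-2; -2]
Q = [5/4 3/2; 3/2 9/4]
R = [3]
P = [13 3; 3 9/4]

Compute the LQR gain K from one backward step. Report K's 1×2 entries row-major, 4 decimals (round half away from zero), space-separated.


-1.3295 -0.2386

BᵀP = [-32.0000 -10.5000]
S = R + BᵀPB = [3] + [85.0000] = [88.0000]
BᵀPA = [-117.0000 -21.0000]
K = S⁻¹·BᵀPA = [-1.3295 -0.2386]
A−BK = [0.3409 -0.4773; -0.6591 1.5227]
AᵀP(A−BK) = [6.4432 -0.9205; -0.9205 3.9886]
P' = Q + AᵀP(A−BK) = [7.6932 0.5795; 0.5795 6.2386]
tr(P') = 13.9318


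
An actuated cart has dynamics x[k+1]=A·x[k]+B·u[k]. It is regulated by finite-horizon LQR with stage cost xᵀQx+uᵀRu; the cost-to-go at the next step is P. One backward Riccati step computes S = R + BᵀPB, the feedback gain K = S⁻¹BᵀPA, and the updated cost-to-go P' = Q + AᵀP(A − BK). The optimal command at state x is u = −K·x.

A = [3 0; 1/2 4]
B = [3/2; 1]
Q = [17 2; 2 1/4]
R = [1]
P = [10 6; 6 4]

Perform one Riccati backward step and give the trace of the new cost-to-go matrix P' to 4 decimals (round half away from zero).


BᵀP = [21.0000 13.0000]
S = R + BᵀPB = [1] + [44.5000] = [45.5000]
BᵀPA = [69.5000 52.0000]
K = S⁻¹·BᵀPA = [1.5275 1.1429]
A−BK = [0.7088 -1.7143; -1.0275 2.8571]
AᵀP(A−BK) = [2.8407 0.5714; 0.5714 4.5714]
P' = Q + AᵀP(A−BK) = [19.8407 2.5714; 2.5714 4.8214]
tr(P') = 24.6621

24.6621


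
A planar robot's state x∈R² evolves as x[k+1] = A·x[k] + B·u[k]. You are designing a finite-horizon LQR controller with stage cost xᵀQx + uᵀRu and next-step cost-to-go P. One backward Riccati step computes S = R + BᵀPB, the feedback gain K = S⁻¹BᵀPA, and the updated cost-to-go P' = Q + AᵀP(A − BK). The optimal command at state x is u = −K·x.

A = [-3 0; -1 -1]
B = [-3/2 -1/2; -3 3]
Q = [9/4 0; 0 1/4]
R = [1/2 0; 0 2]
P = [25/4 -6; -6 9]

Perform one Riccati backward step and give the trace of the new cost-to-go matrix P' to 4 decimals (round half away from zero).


BᵀP = [8.6250 -18.0000; -21.1250 30.0000]
S = R + BᵀPB = [1/2 0; 0 2] + [41.0625 -58.3125; -58.3125 100.5625] = [41.5625 -58.3125; -58.3125 102.5625]
BᵀPA = [-7.8750 18.0000; 33.3750 -30.0000]
K = S⁻¹·BᵀPA = [1.3201 0.1122; 1.0760 -0.2287]
A−BK = [-0.4818 0.0539; -0.2675 0.0227]
AᵀP(A−BK) = [3.7351 -0.4830; -0.4830 0.1190]
P' = Q + AᵀP(A−BK) = [5.9851 -0.4830; -0.4830 0.3690]
tr(P') = 6.3541

6.3541


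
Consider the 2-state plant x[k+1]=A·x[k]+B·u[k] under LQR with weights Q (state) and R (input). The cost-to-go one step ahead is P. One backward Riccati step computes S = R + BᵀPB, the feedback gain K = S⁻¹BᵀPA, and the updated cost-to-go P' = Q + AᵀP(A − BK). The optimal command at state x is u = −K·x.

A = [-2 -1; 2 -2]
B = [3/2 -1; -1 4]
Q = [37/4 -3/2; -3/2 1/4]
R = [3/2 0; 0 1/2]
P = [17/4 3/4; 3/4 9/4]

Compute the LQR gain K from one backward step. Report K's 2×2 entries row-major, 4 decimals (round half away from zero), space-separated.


-0.9817 -0.9638 0.2607 -0.7197

BᵀP = [5.6250 -1.1250; -1.2500 8.2500]
S = R + BᵀPB = [3/2 0; 0 1/2] + [9.5625 -10.1250; -10.1250 34.2500] = [11.0625 -10.1250; -10.1250 34.7500]
BᵀPA = [-13.5000 -3.3750; 19.0000 -15.2500]
K = S⁻¹·BᵀPA = [-0.9817 -0.9638; 0.2607 -0.7197]
A−BK = [-0.2667 -0.2740; -0.0246 -0.0851]
AᵀP(A−BK) = [1.7931 1.6628; 1.6628 2.0226]
P' = Q + AᵀP(A−BK) = [11.0431 0.1628; 0.1628 2.2726]
tr(P') = 13.3158


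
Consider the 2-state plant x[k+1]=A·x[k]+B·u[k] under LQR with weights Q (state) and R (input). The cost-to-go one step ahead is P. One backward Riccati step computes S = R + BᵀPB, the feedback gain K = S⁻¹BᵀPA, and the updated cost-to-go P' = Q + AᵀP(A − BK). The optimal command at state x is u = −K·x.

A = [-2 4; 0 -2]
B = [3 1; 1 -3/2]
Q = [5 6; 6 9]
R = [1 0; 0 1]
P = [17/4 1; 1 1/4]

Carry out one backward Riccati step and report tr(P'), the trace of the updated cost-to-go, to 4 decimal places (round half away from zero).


BᵀP = [13.7500 3.2500; 2.7500 0.6250]
S = R + BᵀPB = [1 0; 0 1] + [44.5000 8.8750; 8.8750 1.8125] = [45.5000 8.8750; 8.8750 2.8125]
BᵀPA = [-27.5000 48.5000; -5.5000 9.7500]
K = S⁻¹·BᵀPA = [-0.5799 1.0137; -0.1258 0.2680]
A−BK = [-0.1346 0.6910; 0.3912 -2.6116]
AᵀP(A−BK) = [0.3620 -0.6504; -0.6504 1.2245]
P' = Q + AᵀP(A−BK) = [5.3620 5.3496; 5.3496 10.2245]
tr(P') = 15.5865

15.5865


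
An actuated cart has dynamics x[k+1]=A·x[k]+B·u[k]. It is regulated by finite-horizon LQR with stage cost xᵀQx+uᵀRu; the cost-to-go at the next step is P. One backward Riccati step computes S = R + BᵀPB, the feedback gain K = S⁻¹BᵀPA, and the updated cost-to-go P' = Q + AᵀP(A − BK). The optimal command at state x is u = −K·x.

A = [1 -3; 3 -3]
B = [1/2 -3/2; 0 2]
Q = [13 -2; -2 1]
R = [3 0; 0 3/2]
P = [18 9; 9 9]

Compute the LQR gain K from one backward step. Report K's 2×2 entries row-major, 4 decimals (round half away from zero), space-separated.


BᵀP = [9.0000 4.5000; -9.0000 4.5000]
S = R + BᵀPB = [3 0; 0 3/2] + [4.5000 -4.5000; -4.5000 22.5000] = [7.5000 -4.5000; -4.5000 24.0000]
BᵀPA = [22.5000 -40.5000; 4.5000 13.5000]
K = S⁻¹·BᵀPA = [3.5070 -5.7042; 0.8451 -0.5070]
A−BK = [0.5141 -0.9085; 1.3099 -1.9859]
AᵀP(A−BK) = [70.2887 -112.3732; -112.3732 180.8239]
P' = Q + AᵀP(A−BK) = [83.2887 -114.3732; -114.3732 181.8239]
tr(P') = 265.1127

3.5070 -5.7042 0.8451 -0.5070


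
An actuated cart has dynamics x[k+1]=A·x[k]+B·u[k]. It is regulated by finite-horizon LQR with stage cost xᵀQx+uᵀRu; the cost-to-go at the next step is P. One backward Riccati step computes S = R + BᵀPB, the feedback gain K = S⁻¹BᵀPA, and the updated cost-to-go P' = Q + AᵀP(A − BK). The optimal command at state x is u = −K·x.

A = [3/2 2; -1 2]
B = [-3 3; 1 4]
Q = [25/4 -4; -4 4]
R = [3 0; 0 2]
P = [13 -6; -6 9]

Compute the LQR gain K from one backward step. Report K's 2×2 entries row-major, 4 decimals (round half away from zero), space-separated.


BᵀP = [-45.0000 27.0000; 15.0000 18.0000]
S = R + BᵀPB = [3 0; 0 2] + [162.0000 -27.0000; -27.0000 117.0000] = [165.0000 -27.0000; -27.0000 119.0000]
BᵀPA = [-94.5000 -36.0000; 4.5000 66.0000]
K = S⁻¹·BᵀPA = [-0.5884 -0.1323; -0.0957 0.5246]
A−BK = [0.0219 0.0292; -0.0289 0.0340]
AᵀP(A−BK) = [1.0782 0.1333; 0.1333 0.6125]
P' = Q + AᵀP(A−BK) = [7.3282 -3.8667; -3.8667 4.6125]
tr(P') = 11.9407

-0.5884 -0.1323 -0.0957 0.5246


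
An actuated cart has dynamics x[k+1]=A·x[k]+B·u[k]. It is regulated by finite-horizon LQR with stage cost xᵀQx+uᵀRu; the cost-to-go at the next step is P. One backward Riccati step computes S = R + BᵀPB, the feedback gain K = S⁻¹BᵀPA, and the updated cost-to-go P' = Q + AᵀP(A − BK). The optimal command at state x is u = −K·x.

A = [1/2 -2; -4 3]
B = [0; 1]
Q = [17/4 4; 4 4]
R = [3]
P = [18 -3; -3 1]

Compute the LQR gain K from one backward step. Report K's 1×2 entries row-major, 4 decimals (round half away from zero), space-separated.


-1.3750 2.2500

BᵀP = [-3.0000 1.0000]
S = R + BᵀPB = [3] + [1.0000] = [4.0000]
BᵀPA = [-5.5000 9.0000]
K = S⁻¹·BᵀPA = [-1.3750 2.2500]
A−BK = [0.5000 -2.0000; -2.6250 0.7500]
AᵀP(A−BK) = [24.9375 -46.1250; -46.1250 96.7500]
P' = Q + AᵀP(A−BK) = [29.1875 -42.1250; -42.1250 100.7500]
tr(P') = 129.9375


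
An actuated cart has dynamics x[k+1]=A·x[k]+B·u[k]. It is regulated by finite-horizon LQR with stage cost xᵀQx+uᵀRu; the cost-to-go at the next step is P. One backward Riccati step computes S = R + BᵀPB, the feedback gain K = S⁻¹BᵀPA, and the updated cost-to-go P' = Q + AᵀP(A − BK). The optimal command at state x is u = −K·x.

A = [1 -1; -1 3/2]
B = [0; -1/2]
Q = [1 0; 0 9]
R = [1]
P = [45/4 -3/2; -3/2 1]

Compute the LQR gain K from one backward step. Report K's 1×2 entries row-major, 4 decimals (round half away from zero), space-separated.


BᵀP = [0.7500 -0.5000]
S = R + BᵀPB = [1] + [0.2500] = [1.2500]
BᵀPA = [1.2500 -1.5000]
K = S⁻¹·BᵀPA = [1.0000 -1.2000]
A−BK = [1.0000 -1.0000; -0.5000 0.9000]
AᵀP(A−BK) = [14.0000 -15.0000; -15.0000 16.2000]
P' = Q + AᵀP(A−BK) = [15.0000 -15.0000; -15.0000 25.2000]
tr(P') = 40.2000

1.0000 -1.2000


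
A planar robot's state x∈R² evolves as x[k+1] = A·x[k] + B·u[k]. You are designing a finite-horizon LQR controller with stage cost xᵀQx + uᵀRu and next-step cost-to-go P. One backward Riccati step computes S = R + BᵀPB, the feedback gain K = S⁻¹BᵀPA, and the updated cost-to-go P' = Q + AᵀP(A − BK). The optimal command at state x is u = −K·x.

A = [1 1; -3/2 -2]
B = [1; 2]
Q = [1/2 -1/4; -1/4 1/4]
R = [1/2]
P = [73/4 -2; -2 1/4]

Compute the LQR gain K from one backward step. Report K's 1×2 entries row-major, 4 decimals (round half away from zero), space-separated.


BᵀP = [14.2500 -1.5000]
S = R + BᵀPB = [1/2] + [11.2500] = [11.7500]
BᵀPA = [16.5000 17.2500]
K = S⁻¹·BᵀPA = [1.4043 1.4681]
A−BK = [-0.4043 -0.4681; -4.3085 -4.9362]
AᵀP(A−BK) = [1.6423 1.7766; 1.7766 1.9255]
P' = Q + AᵀP(A−BK) = [2.1423 1.5266; 1.5266 2.1755]
tr(P') = 4.3178

1.4043 1.4681


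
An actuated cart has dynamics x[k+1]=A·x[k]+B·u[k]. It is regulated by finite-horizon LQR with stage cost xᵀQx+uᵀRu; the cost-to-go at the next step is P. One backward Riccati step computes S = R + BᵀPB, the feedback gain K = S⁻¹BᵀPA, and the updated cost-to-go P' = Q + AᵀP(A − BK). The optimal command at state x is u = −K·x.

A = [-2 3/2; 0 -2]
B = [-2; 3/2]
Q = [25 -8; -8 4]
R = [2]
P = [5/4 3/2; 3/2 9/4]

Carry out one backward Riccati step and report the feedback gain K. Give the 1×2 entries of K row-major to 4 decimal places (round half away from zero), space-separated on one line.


BᵀP = [-0.2500 0.3750]
S = R + BᵀPB = [2] + [1.0625] = [3.0625]
BᵀPA = [0.5000 -1.1250]
K = S⁻¹·BᵀPA = [0.1633 -0.3673]
A−BK = [-1.6735 0.7653; -0.2449 -1.4490]
AᵀP(A−BK) = [4.9184 2.4337; 2.4337 2.3992]
P' = Q + AᵀP(A−BK) = [29.9184 -5.5663; -5.5663 6.3992]
tr(P') = 36.3176

0.1633 -0.3673


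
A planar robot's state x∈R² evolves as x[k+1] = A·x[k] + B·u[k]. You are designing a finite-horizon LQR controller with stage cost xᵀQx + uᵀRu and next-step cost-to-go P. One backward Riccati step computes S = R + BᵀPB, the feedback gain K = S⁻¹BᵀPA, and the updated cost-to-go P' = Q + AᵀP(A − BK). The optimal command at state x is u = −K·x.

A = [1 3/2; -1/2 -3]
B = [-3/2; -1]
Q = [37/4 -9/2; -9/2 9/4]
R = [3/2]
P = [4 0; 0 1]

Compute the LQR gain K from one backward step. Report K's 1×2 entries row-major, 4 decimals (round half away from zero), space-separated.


BᵀP = [-6.0000 -1.0000]
S = R + BᵀPB = [3/2] + [10.0000] = [11.5000]
BᵀPA = [-5.5000 -6.0000]
K = S⁻¹·BᵀPA = [-0.4783 -0.5217]
A−BK = [0.2826 0.7174; -0.9783 -3.5217]
AᵀP(A−BK) = [1.6196 4.6304; 4.6304 14.8696]
P' = Q + AᵀP(A−BK) = [10.8696 0.1304; 0.1304 17.1196]
tr(P') = 27.9891

-0.4783 -0.5217


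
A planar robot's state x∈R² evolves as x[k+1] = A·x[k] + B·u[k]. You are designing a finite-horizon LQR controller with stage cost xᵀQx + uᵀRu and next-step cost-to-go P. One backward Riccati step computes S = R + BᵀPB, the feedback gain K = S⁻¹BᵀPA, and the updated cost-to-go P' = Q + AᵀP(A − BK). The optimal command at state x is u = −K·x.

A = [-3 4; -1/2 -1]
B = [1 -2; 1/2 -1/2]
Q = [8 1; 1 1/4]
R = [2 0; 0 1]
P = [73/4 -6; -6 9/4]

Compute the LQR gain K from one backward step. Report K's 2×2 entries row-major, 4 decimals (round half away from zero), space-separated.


BᵀP = [15.2500 -4.8750; -33.5000 10.8750]
S = R + BᵀPB = [2 0; 0 1] + [12.8125 -28.0625; -28.0625 61.5625] = [14.8125 -28.0625; -28.0625 62.5625]
BᵀPA = [-43.3125 65.8750; 95.0625 -144.8750]
K = S⁻¹·BᵀPA = [-0.3021 0.4005; 1.3840 -2.1360]
A−BK = [0.0700 -0.6726; 0.3430 -2.2683]
AᵀP(A−BK) = [2.1639 -3.4711; -3.4711 6.4084]
P' = Q + AᵀP(A−BK) = [10.1639 -2.4711; -2.4711 6.6584]
tr(P') = 16.8222

-0.3021 0.4005 1.3840 -2.1360


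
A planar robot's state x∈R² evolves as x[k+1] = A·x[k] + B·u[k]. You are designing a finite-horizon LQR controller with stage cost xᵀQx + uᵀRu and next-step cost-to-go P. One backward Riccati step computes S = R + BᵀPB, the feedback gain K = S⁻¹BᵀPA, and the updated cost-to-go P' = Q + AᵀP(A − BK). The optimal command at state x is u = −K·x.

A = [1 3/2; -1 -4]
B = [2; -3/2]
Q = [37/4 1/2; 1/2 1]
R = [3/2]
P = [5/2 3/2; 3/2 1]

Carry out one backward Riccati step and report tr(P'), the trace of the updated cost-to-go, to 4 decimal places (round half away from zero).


13.3059

BᵀP = [2.7500 1.5000]
S = R + BᵀPB = [3/2] + [3.2500] = [4.7500]
BᵀPA = [1.2500 -1.8750]
K = S⁻¹·BᵀPA = [0.2632 -0.3947]
A−BK = [0.4737 2.2895; -0.6053 -4.5921]
AᵀP(A−BK) = [0.1711 -0.0066; -0.0066 2.8849]
P' = Q + AᵀP(A−BK) = [9.4211 0.4934; 0.4934 3.8849]
tr(P') = 13.3059


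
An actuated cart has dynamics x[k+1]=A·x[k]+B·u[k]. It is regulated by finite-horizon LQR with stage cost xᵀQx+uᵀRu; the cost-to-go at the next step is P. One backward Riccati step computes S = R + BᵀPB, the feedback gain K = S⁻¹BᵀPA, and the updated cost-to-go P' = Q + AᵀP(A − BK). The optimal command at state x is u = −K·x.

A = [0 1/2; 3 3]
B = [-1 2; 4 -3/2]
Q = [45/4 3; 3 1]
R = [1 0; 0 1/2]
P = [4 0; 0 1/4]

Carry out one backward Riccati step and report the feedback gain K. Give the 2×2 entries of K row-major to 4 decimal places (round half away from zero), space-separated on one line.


0.6397 0.7009 0.2902 0.5587

BᵀP = [-4.0000 1.0000; 8.0000 -0.3750]
S = R + BᵀPB = [1 0; 0 1/2] + [8.0000 -9.5000; -9.5000 16.5625] = [9.0000 -9.5000; -9.5000 17.0625]
BᵀPA = [3.0000 1.0000; -1.1250 2.8750]
K = S⁻¹·BᵀPA = [0.6397 0.7009; 0.2902 0.5587]
A−BK = [0.0592 0.0834; 0.8766 1.0346]
AᵀP(A−BK) = [0.6575 0.7759; 0.7759 0.9427]
P' = Q + AᵀP(A−BK) = [11.9075 3.7759; 3.7759 1.9427]
tr(P') = 13.8502


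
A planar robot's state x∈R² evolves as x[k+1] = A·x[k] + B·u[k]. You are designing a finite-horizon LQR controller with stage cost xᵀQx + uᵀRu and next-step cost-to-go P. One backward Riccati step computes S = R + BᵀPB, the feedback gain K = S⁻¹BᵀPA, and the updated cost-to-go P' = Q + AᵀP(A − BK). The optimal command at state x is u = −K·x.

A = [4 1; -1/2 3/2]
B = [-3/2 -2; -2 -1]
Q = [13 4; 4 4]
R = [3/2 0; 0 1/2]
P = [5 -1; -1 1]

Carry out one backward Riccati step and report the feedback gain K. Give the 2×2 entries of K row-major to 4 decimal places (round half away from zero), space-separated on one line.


0.7002 -0.4139 -2.5459 -0.1566

BᵀP = [-5.5000 -0.5000; -9.0000 1.0000]
S = R + BᵀPB = [3/2 0; 0 1/2] + [9.2500 11.5000; 11.5000 17.0000] = [10.7500 11.5000; 11.5000 17.5000]
BᵀPA = [-21.7500 -6.2500; -36.5000 -7.5000]
K = S⁻¹·BᵀPA = [0.7002 -0.4139; -2.5459 -0.1566]
A−BK = [-0.0414 0.0660; -1.6454 0.5157]
AᵀP(A−BK) = [6.5559 -0.9676; -0.9676 0.4888]
P' = Q + AᵀP(A−BK) = [19.5559 3.0324; 3.0324 4.4888]
tr(P') = 24.0447


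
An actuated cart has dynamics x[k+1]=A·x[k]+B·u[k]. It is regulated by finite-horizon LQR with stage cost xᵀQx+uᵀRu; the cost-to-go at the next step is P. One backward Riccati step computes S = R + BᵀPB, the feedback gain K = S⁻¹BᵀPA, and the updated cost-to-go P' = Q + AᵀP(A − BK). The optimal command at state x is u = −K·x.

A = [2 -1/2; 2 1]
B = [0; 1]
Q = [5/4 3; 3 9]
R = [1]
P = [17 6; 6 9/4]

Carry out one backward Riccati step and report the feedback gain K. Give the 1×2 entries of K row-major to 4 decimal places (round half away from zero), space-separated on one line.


BᵀP = [6.0000 2.2500]
S = R + BᵀPB = [1] + [2.2500] = [3.2500]
BᵀPA = [16.5000 -0.7500]
K = S⁻¹·BᵀPA = [5.0769 -0.2308]
A−BK = [2.0000 -0.5000; -3.0769 1.2308]
AᵀP(A−BK) = [41.2308 -2.6923; -2.6923 0.3269]
P' = Q + AᵀP(A−BK) = [42.4808 0.3077; 0.3077 9.3269]
tr(P') = 51.8077

5.0769 -0.2308


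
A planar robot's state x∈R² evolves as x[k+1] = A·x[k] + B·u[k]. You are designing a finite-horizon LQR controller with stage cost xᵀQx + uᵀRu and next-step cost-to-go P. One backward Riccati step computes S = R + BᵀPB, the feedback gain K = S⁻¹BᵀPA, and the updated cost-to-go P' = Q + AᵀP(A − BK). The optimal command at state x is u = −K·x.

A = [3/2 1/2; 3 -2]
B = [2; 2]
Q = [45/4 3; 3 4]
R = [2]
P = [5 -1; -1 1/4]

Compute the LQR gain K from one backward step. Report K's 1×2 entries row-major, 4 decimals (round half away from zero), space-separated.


0.5000 0.4667

BᵀP = [8.0000 -1.5000]
S = R + BᵀPB = [2] + [13.0000] = [15.0000]
BᵀPA = [7.5000 7.0000]
K = S⁻¹·BᵀPA = [0.5000 0.4667]
A−BK = [0.5000 -0.4333; 2.0000 -2.9333]
AᵀP(A−BK) = [0.7500 0.2500; 0.2500 0.9833]
P' = Q + AᵀP(A−BK) = [12.0000 3.2500; 3.2500 4.9833]
tr(P') = 16.9833


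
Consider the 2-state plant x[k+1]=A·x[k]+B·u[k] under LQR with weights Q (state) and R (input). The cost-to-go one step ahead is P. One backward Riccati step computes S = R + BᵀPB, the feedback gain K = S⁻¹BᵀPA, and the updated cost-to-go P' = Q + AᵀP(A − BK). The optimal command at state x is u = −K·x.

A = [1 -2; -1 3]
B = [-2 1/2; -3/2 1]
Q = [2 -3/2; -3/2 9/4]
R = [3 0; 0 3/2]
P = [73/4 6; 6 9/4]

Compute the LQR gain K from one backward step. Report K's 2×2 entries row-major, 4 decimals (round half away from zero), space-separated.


-0.2464 0.4031 0.0337 0.0606

BᵀP = [-45.5000 -15.3750; 15.1250 5.2500]
S = R + BᵀPB = [3 0; 0 3/2] + [114.0625 -38.1250; -38.1250 12.8125] = [117.0625 -38.1250; -38.1250 14.3125]
BᵀPA = [-30.1250 44.8750; 9.8750 -14.5000]
K = S⁻¹·BᵀPA = [-0.2464 0.4031; 0.0337 0.0606]
A−BK = [0.4904 -1.2241; -1.4032 3.5440]
AᵀP(A−BK) = [0.7454 -1.7057; -1.7057 4.0406]
P' = Q + AᵀP(A−BK) = [2.7454 -3.2057; -3.2057 6.2906]
tr(P') = 9.0360


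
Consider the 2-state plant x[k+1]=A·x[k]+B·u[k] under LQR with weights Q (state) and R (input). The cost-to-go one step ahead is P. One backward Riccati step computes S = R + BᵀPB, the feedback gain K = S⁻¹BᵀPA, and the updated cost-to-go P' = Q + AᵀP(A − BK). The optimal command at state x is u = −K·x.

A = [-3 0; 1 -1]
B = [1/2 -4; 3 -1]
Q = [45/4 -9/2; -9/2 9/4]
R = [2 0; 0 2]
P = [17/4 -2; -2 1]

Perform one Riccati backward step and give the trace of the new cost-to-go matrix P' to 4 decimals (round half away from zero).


BᵀP = [-3.8750 2.0000; -15.0000 7.0000]
S = R + BᵀPB = [2 0; 0 2] + [4.0625 13.5000; 13.5000 53.0000] = [6.0625 13.5000; 13.5000 55.0000]
BᵀPA = [13.6250 -2.0000; 52.0000 -7.0000]
K = S⁻¹·BᵀPA = [0.3134 -0.1025; 0.8685 -0.1021]
A−BK = [0.3175 -0.3572; 0.9285 -0.7945]
AᵀP(A−BK) = [1.8165 -0.2935; -0.2935 0.0802]
P' = Q + AᵀP(A−BK) = [13.0665 -4.7935; -4.7935 2.3302]
tr(P') = 15.3967

15.3967


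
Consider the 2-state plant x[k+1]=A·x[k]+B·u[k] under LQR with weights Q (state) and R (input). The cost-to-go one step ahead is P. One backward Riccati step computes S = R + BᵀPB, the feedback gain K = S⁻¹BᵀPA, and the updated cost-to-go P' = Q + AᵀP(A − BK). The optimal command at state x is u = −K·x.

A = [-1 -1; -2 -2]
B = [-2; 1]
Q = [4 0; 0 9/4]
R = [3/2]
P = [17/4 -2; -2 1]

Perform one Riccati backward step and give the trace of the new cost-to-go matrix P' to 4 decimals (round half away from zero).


6.7318

BᵀP = [-10.5000 5.0000]
S = R + BᵀPB = [3/2] + [26.0000] = [27.5000]
BᵀPA = [0.5000 0.5000]
K = S⁻¹·BᵀPA = [0.0182 0.0182]
A−BK = [-0.9636 -0.9636; -2.0182 -2.0182]
AᵀP(A−BK) = [0.2409 0.2409; 0.2409 0.2409]
P' = Q + AᵀP(A−BK) = [4.2409 0.2409; 0.2409 2.4909]
tr(P') = 6.7318


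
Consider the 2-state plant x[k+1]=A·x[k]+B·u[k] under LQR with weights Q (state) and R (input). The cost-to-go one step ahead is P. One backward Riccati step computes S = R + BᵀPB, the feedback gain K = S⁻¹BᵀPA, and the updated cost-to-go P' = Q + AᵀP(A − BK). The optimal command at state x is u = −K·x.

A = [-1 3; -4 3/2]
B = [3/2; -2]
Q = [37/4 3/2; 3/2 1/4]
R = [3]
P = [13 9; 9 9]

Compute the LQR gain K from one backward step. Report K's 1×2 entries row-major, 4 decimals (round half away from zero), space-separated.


1.1579 -0.1579

BᵀP = [1.5000 -4.5000]
S = R + BᵀPB = [3] + [11.2500] = [14.2500]
BᵀPA = [16.5000 -2.2500]
K = S⁻¹·BᵀPA = [1.1579 -0.1579]
A−BK = [-2.7368 3.2368; -1.6842 1.1842]
AᵀP(A−BK) = [209.8947 -211.8947; -211.8947 217.8947]
P' = Q + AᵀP(A−BK) = [219.1447 -210.3947; -210.3947 218.1447]
tr(P') = 437.2895


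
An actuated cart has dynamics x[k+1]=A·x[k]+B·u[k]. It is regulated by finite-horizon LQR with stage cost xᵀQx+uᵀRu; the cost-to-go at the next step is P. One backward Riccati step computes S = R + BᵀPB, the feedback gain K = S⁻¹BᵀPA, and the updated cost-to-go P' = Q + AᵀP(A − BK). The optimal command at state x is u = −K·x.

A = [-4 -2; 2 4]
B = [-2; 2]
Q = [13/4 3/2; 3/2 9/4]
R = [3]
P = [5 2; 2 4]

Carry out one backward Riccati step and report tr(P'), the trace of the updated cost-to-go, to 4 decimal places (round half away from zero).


BᵀP = [-6.0000 4.0000]
S = R + BᵀPB = [3] + [20.0000] = [23.0000]
BᵀPA = [32.0000 28.0000]
K = S⁻¹·BᵀPA = [1.3913 1.2174]
A−BK = [-1.2174 0.4348; -0.7826 1.5652]
AᵀP(A−BK) = [19.4783 -6.9565; -6.9565 17.9130]
P' = Q + AᵀP(A−BK) = [22.7283 -5.4565; -5.4565 20.1630]
tr(P') = 42.8913

42.8913


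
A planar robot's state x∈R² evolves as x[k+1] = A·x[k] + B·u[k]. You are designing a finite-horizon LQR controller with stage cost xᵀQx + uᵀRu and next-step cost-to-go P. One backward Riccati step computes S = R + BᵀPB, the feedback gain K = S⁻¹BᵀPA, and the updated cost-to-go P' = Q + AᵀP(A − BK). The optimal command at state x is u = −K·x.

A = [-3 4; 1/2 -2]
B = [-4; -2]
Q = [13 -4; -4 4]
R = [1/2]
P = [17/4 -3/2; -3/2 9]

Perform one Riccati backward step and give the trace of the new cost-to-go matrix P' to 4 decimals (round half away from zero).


BᵀP = [-14.0000 -12.0000]
S = R + BᵀPB = [1/2] + [80.0000] = [80.5000]
BᵀPA = [36.0000 -32.0000]
K = S⁻¹·BᵀPA = [0.4472 -0.3975]
A−BK = [-1.2112 2.4099; 1.3944 -2.7950]
AᵀP(A−BK) = [28.9006 -57.6894; -57.6894 115.2795]
P' = Q + AᵀP(A−BK) = [41.9006 -61.6894; -61.6894 119.2795]
tr(P') = 161.1801

161.1801


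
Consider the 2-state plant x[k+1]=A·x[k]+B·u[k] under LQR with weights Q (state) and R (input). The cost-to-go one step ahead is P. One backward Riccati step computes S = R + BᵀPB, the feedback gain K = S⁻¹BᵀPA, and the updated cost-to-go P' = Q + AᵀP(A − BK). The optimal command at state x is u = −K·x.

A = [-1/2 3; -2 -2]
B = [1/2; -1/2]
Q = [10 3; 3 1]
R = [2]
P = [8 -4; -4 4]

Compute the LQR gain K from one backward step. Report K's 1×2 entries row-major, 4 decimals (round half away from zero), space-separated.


BᵀP = [6.0000 -4.0000]
S = R + BᵀPB = [2] + [5.0000] = [7.0000]
BᵀPA = [5.0000 26.0000]
K = S⁻¹·BᵀPA = [0.7143 3.7143]
A−BK = [-0.8571 1.1429; -1.6429 -0.1429]
AᵀP(A−BK) = [6.4286 5.4286; 5.4286 39.4286]
P' = Q + AᵀP(A−BK) = [16.4286 8.4286; 8.4286 40.4286]
tr(P') = 56.8571

0.7143 3.7143


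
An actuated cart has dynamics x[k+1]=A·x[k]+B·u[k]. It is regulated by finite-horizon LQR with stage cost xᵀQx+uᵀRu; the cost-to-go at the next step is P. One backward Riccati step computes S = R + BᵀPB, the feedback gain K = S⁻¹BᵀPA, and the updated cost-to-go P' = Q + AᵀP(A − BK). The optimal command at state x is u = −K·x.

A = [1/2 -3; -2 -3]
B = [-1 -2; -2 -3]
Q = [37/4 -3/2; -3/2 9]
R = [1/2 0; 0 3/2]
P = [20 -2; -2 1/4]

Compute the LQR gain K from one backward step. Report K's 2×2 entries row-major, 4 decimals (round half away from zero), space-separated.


-0.2184 1.2357 -0.2928 0.9752

BᵀP = [-16.0000 1.5000; -34.0000 3.2500]
S = R + BᵀPB = [1/2 0; 0 3/2] + [13.0000 27.5000; 27.5000 58.2500] = [13.5000 27.5000; 27.5000 59.7500]
BᵀPA = [-11.0000 43.5000; -23.5000 92.2500]
K = S⁻¹·BᵀPA = [-0.2184 1.2357; -0.2928 0.9752]
A−BK = [-0.3040 0.1861; -3.3151 2.3970]
AᵀP(A−BK) = [0.7171 -0.9901; -0.9901 2.5347]
P' = Q + AᵀP(A−BK) = [9.9671 -2.4901; -2.4901 11.5347]
tr(P') = 21.5019


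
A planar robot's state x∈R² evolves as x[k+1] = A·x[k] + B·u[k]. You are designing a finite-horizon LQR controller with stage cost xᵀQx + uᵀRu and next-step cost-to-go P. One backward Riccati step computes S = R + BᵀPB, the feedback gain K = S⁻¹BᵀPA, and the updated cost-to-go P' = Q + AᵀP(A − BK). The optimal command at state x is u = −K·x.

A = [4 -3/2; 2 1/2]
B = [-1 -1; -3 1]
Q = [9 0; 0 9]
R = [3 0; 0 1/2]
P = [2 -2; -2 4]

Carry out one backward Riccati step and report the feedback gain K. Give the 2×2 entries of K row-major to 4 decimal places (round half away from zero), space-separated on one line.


BᵀP = [4.0000 -10.0000; -4.0000 6.0000]
S = R + BᵀPB = [3 0; 0 1/2] + [26.0000 -14.0000; -14.0000 10.0000] = [29.0000 -14.0000; -14.0000 10.5000]
BᵀPA = [-4.0000 -11.0000; -4.0000 9.0000]
K = S⁻¹·BᵀPA = [-0.9032 0.0968; -1.5853 0.9862]
A−BK = [1.5115 -0.4171; 0.8756 -0.1959]
AᵀP(A−BK) = [6.0461 -1.6682; -1.6682 0.6889]
P' = Q + AᵀP(A−BK) = [15.0461 -1.6682; -1.6682 9.6889]
tr(P') = 24.7350

-0.9032 0.0968 -1.5853 0.9862


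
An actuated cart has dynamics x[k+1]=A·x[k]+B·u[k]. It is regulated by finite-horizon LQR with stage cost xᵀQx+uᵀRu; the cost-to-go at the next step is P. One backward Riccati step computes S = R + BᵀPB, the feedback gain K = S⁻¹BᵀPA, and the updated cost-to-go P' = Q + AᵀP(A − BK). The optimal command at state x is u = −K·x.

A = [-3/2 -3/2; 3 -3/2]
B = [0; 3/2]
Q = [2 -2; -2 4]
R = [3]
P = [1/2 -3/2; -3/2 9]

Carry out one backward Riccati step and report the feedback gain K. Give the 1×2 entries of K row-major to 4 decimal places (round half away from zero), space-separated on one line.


1.8871 -0.7258

BᵀP = [-2.2500 13.5000]
S = R + BᵀPB = [3] + [20.2500] = [23.2500]
BᵀPA = [43.8750 -16.8750]
K = S⁻¹·BᵀPA = [1.8871 -0.7258]
A−BK = [-1.5000 -1.5000; 0.1694 -0.4113]
AᵀP(A−BK) = [12.8286 -4.1552; -4.1552 2.3770]
P' = Q + AᵀP(A−BK) = [14.8286 -6.1552; -6.1552 6.3770]
tr(P') = 21.2056


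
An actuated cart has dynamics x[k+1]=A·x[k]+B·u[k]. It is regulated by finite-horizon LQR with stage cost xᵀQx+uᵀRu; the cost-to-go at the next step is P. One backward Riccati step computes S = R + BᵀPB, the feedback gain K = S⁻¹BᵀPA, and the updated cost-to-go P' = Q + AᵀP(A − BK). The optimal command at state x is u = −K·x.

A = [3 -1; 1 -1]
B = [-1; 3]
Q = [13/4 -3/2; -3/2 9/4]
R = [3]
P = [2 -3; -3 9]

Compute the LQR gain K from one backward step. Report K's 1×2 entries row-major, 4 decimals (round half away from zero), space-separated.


-0.0288 -0.1827

BᵀP = [-11.0000 30.0000]
S = R + BᵀPB = [3] + [101.0000] = [104.0000]
BᵀPA = [-3.0000 -19.0000]
K = S⁻¹·BᵀPA = [-0.0288 -0.1827]
A−BK = [2.9712 -1.1827; 1.0865 -0.4519]
AᵀP(A−BK) = [8.9135 -3.5481; -3.5481 1.5288]
P' = Q + AᵀP(A−BK) = [12.1635 -5.0481; -5.0481 3.7788]
tr(P') = 15.9423
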